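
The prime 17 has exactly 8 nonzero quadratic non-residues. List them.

Square k = 1,…,8 (k and 17−k give the same square):
1²=1, 2²=4, 3²=9, 4²=16, 5²≡8, 6²≡2, 7²≡15, 8²≡13 (mod 17).
The residues are {1, 2, 4, 8, 9, 13, 15, 16}; the non-residues are the remaining 8 nonzero classes.

3, 5, 6, 7, 10, 11, 12, 14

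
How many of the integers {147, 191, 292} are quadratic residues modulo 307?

(147/307) = -1 → non-residue.
(191/307) = +1 → QR.
(292/307) = -1 → non-residue.
Total quadratic residues among the 3: 1.

1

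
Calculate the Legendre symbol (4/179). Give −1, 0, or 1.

1

Pull out 2^2: since 179 ≡ 3 (mod 8), (2/179) = -1, so (2/179)^2 = +1.
Reached (1/179) = 1. Collecting the sign flips along the way, the symbol is +1.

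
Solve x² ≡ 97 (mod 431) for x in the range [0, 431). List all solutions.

Since 431 ≡ 3 (mod 4), a square root of 97 is 97^((431+1)/4) = 97^108 mod 431.
Repeated squaring: 97^2≡358, 97^4≡157, 97^8≡82, 97^16≡259, 97^32≡276, 97^64≡320 (mod 431).
97^108 = 97^(64+32+8+4) ≡ 236 (mod 431).
Check: 236² = 55696 ≡ 97 (mod 431). The two roots are 195 and 236.

195, 236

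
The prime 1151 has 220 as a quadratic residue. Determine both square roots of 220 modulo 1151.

424, 727

Since 1151 ≡ 3 (mod 4), a square root of 220 is 220^((1151+1)/4) = 220^288 mod 1151.
Repeated squaring: 220^2≡58, 220^4≡1062, 220^8≡1015, 220^16≡80, 220^32≡645, 220^64≡514, 220^128≡617, 220^256≡859 (mod 1151).
220^288 = 220^(256+32) ≡ 424 (mod 1151).
Check: 424² = 179776 ≡ 220 (mod 1151). The two roots are 424 and 727.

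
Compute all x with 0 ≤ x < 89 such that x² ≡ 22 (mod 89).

89 ≡ 1 (mod 4), so we find a root by search.
Trying successive values, 17² = 289 ≡ 22 (mod 89). The other root is 89 − 17 = 72.

17, 72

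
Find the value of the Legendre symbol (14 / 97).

-1

Pull out 2: since 97 ≡ 1 (mod 8), (2/97) = +1.
Reciprocity: 7 ≡ 3 and 97 ≡ 1 (mod 4), so (7/97) = +(97/7).
Reduce top mod 7: now compute (6/7).
Pull out 2: since 7 ≡ 7 (mod 8), (2/7) = +1.
Reciprocity: 3 ≡ 3 and 7 ≡ 3 (mod 4), so (3/7) = −(7/3).
Reduce top mod 3: now compute (1/3).
Reached (1/3) = 1. Collecting the sign flips along the way, the symbol is -1.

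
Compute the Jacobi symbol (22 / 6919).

0

Pull out 2: since 6919 ≡ 7 (mod 8), (2/6919) = +1.
Reciprocity: 11 ≡ 3 and 6919 ≡ 3 (mod 4), so (11/6919) = −(6919/11).
Reduce top mod 11: now compute (0/11).
Top reduces to 0: gcd > 1, so the symbol is 0.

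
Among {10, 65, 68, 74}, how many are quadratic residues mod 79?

(10/79) = +1 → QR.
(65/79) = +1 → QR.
(68/79) = -1 → non-residue.
(74/79) = -1 → non-residue.
Total quadratic residues among the 4: 2.

2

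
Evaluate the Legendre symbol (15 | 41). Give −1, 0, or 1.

Euler's criterion: (15/41) ≡ 15^20 (mod 41).
15^2 ≡ 20 (mod 41)
15^4 ≡ 31 (mod 41)
15^8 ≡ 18 (mod 41)
15^16 ≡ 37 (mod 41)
15^20 = 15^(16+4) ≡ 40 (mod 41).
Result is 40 ≡ −1, so (15/41) = −1.

-1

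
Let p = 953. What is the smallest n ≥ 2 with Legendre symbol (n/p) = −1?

(2/953) = +1, so 2 is a residue.
(3/953) = −1, so 3 is the smallest positive non-residue mod 953.

3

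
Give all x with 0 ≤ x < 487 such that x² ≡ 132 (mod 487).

181, 306

Since 487 ≡ 3 (mod 4), a square root of 132 is 132^((487+1)/4) = 132^122 mod 487.
Repeated squaring: 132^2≡379, 132^4≡463, 132^8≡89, 132^16≡129, 132^32≡83, 132^64≡71 (mod 487).
132^122 = 132^(64+32+16+8+2) ≡ 181 (mod 487).
Check: 181² = 32761 ≡ 132 (mod 487). The two roots are 181 and 306.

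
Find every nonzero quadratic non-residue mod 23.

5, 7, 10, 11, 14, 15, 17, 19, 20, 21, 22

Square k = 1,…,11 (k and 23−k give the same square):
1²=1, 2²=4, 3²=9, 4²=16, 5²≡2, 6²≡13, 7²≡3, 8²≡18, 9²≡12, 10²≡8, 11²≡6 (mod 23).
The residues are {1, 2, 3, 4, 6, 8, 9, 12, 13, 16, 18}; the non-residues are the remaining 11 nonzero classes.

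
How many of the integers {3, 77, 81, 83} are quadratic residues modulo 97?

(3/97) = +1 → QR.
(77/97) = -1 → non-residue.
(81/97) = +1 → QR.
(83/97) = -1 → non-residue.
Total quadratic residues among the 4: 2.

2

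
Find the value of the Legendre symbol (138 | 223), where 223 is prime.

1

Pull out 2: since 223 ≡ 7 (mod 8), (2/223) = +1.
Reciprocity: 69 ≡ 1 and 223 ≡ 3 (mod 4), so (69/223) = +(223/69).
Reduce top mod 69: now compute (16/69).
Pull out 2^4: since 69 ≡ 5 (mod 8), (2/69) = -1, so (2/69)^4 = +1.
Reached (1/69) = 1. Collecting the sign flips along the way, the symbol is +1.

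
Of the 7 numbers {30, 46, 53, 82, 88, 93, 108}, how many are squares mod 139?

(30/139) = +1 → QR.
(46/139) = +1 → QR.
(53/139) = -1 → non-residue.
(82/139) = -1 → non-residue.
(88/139) = -1 → non-residue.
(93/139) = -1 → non-residue.
(108/139) = -1 → non-residue.
Total quadratic residues among the 7: 2.

2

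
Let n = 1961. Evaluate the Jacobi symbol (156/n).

Pull out 2^2: since 1961 ≡ 1 (mod 8), (2/1961) = +1, so (2/1961)^2 = +1.
Reciprocity: 39 ≡ 3 and 1961 ≡ 1 (mod 4), so (39/1961) = +(1961/39).
Reduce top mod 39: now compute (11/39).
Reciprocity: 11 ≡ 3 and 39 ≡ 3 (mod 4), so (11/39) = −(39/11).
Reduce top mod 11: now compute (6/11).
Pull out 2: since 11 ≡ 3 (mod 8), (2/11) = -1.
Reciprocity: 3 ≡ 3 and 11 ≡ 3 (mod 4), so (3/11) = −(11/3).
Reduce top mod 3: now compute (2/3).
Pull out 2: since 3 ≡ 3 (mod 8), (2/3) = -1.
Reached (1/3) = 1. Collecting the sign flips along the way, the symbol is +1.

1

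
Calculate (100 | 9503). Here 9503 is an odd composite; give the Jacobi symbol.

Pull out 2^2: since 9503 ≡ 7 (mod 8), (2/9503) = +1, so (2/9503)^2 = +1.
Reciprocity: 25 ≡ 1 and 9503 ≡ 3 (mod 4), so (25/9503) = +(9503/25).
Reduce top mod 25: now compute (3/25).
Reciprocity: 3 ≡ 3 and 25 ≡ 1 (mod 4), so (3/25) = +(25/3).
Reduce top mod 3: now compute (1/3).
Reached (1/3) = 1. Collecting the sign flips along the way, the symbol is +1.

1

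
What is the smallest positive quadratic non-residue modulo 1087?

(2/1087) = +1, so 2 is a residue.
(3/1087) = −1, so 3 is the smallest positive non-residue mod 1087.

3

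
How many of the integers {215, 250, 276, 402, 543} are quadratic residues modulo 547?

(215/547) = +1 → QR.
(250/547) = +1 → QR.
(276/547) = +1 → QR.
(402/547) = +1 → QR.
(543/547) = -1 → non-residue.
Total quadratic residues among the 5: 4.

4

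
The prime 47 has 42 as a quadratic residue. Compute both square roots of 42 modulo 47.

18, 29

Since 47 ≡ 3 (mod 4), a square root of 42 is 42^((47+1)/4) = 42^12 mod 47.
Repeated squaring: 42^2≡25, 42^4≡14, 42^8≡8 (mod 47).
42^12 = 42^(8+4) ≡ 18 (mod 47).
Check: 18² = 324 ≡ 42 (mod 47). The two roots are 18 and 29.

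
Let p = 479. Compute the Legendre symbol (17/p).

-1

Reciprocity: 17 ≡ 1 and 479 ≡ 3 (mod 4), so (17/479) = +(479/17).
Reduce top mod 17: now compute (3/17).
Reciprocity: 3 ≡ 3 and 17 ≡ 1 (mod 4), so (3/17) = +(17/3).
Reduce top mod 3: now compute (2/3).
Pull out 2: since 3 ≡ 3 (mod 8), (2/3) = -1.
Reached (1/3) = 1. Collecting the sign flips along the way, the symbol is -1.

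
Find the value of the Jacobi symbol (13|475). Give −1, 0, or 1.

-1

Reciprocity: 13 ≡ 1 and 475 ≡ 3 (mod 4), so (13/475) = +(475/13).
Reduce top mod 13: now compute (7/13).
Reciprocity: 7 ≡ 3 and 13 ≡ 1 (mod 4), so (7/13) = +(13/7).
Reduce top mod 7: now compute (6/7).
Pull out 2: since 7 ≡ 7 (mod 8), (2/7) = +1.
Reciprocity: 3 ≡ 3 and 7 ≡ 3 (mod 4), so (3/7) = −(7/3).
Reduce top mod 3: now compute (1/3).
Reached (1/3) = 1. Collecting the sign flips along the way, the symbol is -1.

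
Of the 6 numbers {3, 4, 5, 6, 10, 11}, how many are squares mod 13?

3

(3/13) = +1 → QR.
(4/13) = +1 → QR.
(5/13) = -1 → non-residue.
(6/13) = -1 → non-residue.
(10/13) = +1 → QR.
(11/13) = -1 → non-residue.
Total quadratic residues among the 6: 3.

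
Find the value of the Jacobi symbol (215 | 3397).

Reciprocity: 215 ≡ 3 and 3397 ≡ 1 (mod 4), so (215/3397) = +(3397/215).
Reduce top mod 215: now compute (172/215).
Pull out 2^2: since 215 ≡ 7 (mod 8), (2/215) = +1, so (2/215)^2 = +1.
Reciprocity: 43 ≡ 3 and 215 ≡ 3 (mod 4), so (43/215) = −(215/43).
Reduce top mod 43: now compute (0/43).
Top reduces to 0: gcd > 1, so the symbol is 0.

0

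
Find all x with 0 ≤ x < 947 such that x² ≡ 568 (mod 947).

Since 947 ≡ 3 (mod 4), a square root of 568 is 568^((947+1)/4) = 568^237 mod 947.
Repeated squaring: 568^2≡644, 568^4≡897, 568^8≡606, 568^16≡747, 568^32≡226, 568^64≡885, 568^128≡56 (mod 947).
568^237 = 568^(128+64+32+8+4+1) ≡ 66 (mod 947).
Check: 66² = 4356 ≡ 568 (mod 947). The two roots are 66 and 881.

66, 881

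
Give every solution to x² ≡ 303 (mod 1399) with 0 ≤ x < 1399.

Since 1399 ≡ 3 (mod 4), a square root of 303 is 303^((1399+1)/4) = 303^350 mod 1399.
Repeated squaring: 303^2≡874, 303^4≡22, 303^8≡484, 303^16≡623, 303^32≡606, 303^64≡698, 303^128≡352, 303^256≡792 (mod 1399).
303^350 = 303^(256+64+16+8+4+2) ≡ 380 (mod 1399).
Check: 380² = 144400 ≡ 303 (mod 1399). The two roots are 380 and 1019.

380, 1019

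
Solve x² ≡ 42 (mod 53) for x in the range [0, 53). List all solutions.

53 ≡ 1 (mod 4), so we find a root by search.
Trying successive values, 25² = 625 ≡ 42 (mod 53). The other root is 53 − 25 = 28.

25, 28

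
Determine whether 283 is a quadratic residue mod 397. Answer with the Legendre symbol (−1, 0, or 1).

Euler's criterion: (283/397) ≡ 283^198 (mod 397).
283^2 ≡ 292 (mod 397)
283^4 ≡ 306 (mod 397)
283^8 ≡ 341 (mod 397)
283^16 ≡ 357 (mod 397)
283^32 ≡ 12 (mod 397)
283^64 ≡ 144 (mod 397)
283^128 ≡ 92 (mod 397)
283^198 = 283^(128+64+4+2) ≡ 396 (mod 397).
Result is 396 ≡ −1, so (283/397) = −1.

-1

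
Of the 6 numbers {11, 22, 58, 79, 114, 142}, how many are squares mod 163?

2

(11/163) = -1 → non-residue.
(22/163) = +1 → QR.
(58/163) = +1 → QR.
(79/163) = -1 → non-residue.
(114/163) = -1 → non-residue.
(142/163) = -1 → non-residue.
Total quadratic residues among the 6: 2.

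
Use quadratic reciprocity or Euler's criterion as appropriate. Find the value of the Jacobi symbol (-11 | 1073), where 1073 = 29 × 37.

-1

First reduce: -11 ≡ 1062 (mod 1073).
Pull out 2: since 1073 ≡ 1 (mod 8), (2/1073) = +1.
Reciprocity: 531 ≡ 3 and 1073 ≡ 1 (mod 4), so (531/1073) = +(1073/531).
Reduce top mod 531: now compute (11/531).
Reciprocity: 11 ≡ 3 and 531 ≡ 3 (mod 4), so (11/531) = −(531/11).
Reduce top mod 11: now compute (3/11).
Reciprocity: 3 ≡ 3 and 11 ≡ 3 (mod 4), so (3/11) = −(11/3).
Reduce top mod 3: now compute (2/3).
Pull out 2: since 3 ≡ 3 (mod 8), (2/3) = -1.
Reached (1/3) = 1. Collecting the sign flips along the way, the symbol is -1.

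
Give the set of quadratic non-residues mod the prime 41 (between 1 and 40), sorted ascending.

Square k = 1,…,20 (k and 41−k give the same square):
1²=1, 2²=4, 3²=9, 4²=16, 5²=25, 6²=36, 7²≡8, 8²≡23, 9²≡40, 10²≡18, 11²≡39, 12²≡21, 13²≡5, 14²≡32, 15²≡20, 16²≡10, 17²≡2, 18²≡37, 19²≡33, 20²≡31 (mod 41).
The residues are {1, 2, 4, 5, 8, 9, 10, 16, 18, 20, 21, 23, 25, 31, 32, 33, 36, 37, 39, 40}; the non-residues are the remaining 20 nonzero classes.

3 6 7 11 12 13 14 15 17 19 22 24 26 27 28 29 30 34 35 38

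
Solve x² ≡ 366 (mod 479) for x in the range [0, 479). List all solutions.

Since 479 ≡ 3 (mod 4), a square root of 366 is 366^((479+1)/4) = 366^120 mod 479.
Repeated squaring: 366^2≡315, 366^4≡72, 366^8≡394, 366^16≡40, 366^32≡163, 366^64≡224 (mod 479).
366^120 = 366^(64+32+16+8) ≡ 193 (mod 479).
Check: 193² = 37249 ≡ 366 (mod 479). The two roots are 193 and 286.

193, 286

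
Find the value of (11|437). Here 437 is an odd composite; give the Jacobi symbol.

Reciprocity: 11 ≡ 3 and 437 ≡ 1 (mod 4), so (11/437) = +(437/11).
Reduce top mod 11: now compute (8/11).
Pull out 2^3: since 11 ≡ 3 (mod 8), (2/11) = -1, so (2/11)^3 = -1.
Reached (1/11) = 1. Collecting the sign flips along the way, the symbol is -1.

-1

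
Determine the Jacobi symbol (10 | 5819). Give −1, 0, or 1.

-1

Pull out 2: since 5819 ≡ 3 (mod 8), (2/5819) = -1.
Reciprocity: 5 ≡ 1 and 5819 ≡ 3 (mod 4), so (5/5819) = +(5819/5).
Reduce top mod 5: now compute (4/5).
Pull out 2^2: since 5 ≡ 5 (mod 8), (2/5) = -1, so (2/5)^2 = +1.
Reached (1/5) = 1. Collecting the sign flips along the way, the symbol is -1.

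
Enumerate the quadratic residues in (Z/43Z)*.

Square k = 1,…,21 (k and 43−k give the same square):
1²=1, 2²=4, 3²=9, 4²=16, 5²=25, 6²=36, 7²≡6, 8²≡21, 9²≡38, 10²≡14, 11²≡35, 12²≡15, 13²≡40, 14²≡24, 15²≡10, 16²≡41, 17²≡31, 18²≡23, 19²≡17, 20²≡13, 21²≡11 (mod 43).
So the quadratic residues mod 43 are {1, 4, 6, 9, 10, 11, 13, 14, 15, 16, 17, 21, 23, 24, 25, 31, 35, 36, 38, 40, 41}.

1,4,6,9,10,11,13,14,15,16,17,21,23,24,25,31,35,36,38,40,41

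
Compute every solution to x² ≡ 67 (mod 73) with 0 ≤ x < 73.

33, 40

73 ≡ 1 (mod 4), so we find a root by search.
Trying successive values, 33² = 1089 ≡ 67 (mod 73). The other root is 73 − 33 = 40.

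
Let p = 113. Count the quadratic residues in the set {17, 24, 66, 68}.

(17/113) = -1 → non-residue.
(24/113) = -1 → non-residue.
(66/113) = -1 → non-residue.
(68/113) = -1 → non-residue.
Total quadratic residues among the 4: 0.

0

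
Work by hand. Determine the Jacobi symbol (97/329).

-1

Reciprocity: 97 ≡ 1 and 329 ≡ 1 (mod 4), so (97/329) = +(329/97).
Reduce top mod 97: now compute (38/97).
Pull out 2: since 97 ≡ 1 (mod 8), (2/97) = +1.
Reciprocity: 19 ≡ 3 and 97 ≡ 1 (mod 4), so (19/97) = +(97/19).
Reduce top mod 19: now compute (2/19).
Pull out 2: since 19 ≡ 3 (mod 8), (2/19) = -1.
Reached (1/19) = 1. Collecting the sign flips along the way, the symbol is -1.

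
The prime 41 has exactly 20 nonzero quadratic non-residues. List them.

3 6 7 11 12 13 14 15 17 19 22 24 26 27 28 29 30 34 35 38

Square k = 1,…,20 (k and 41−k give the same square):
1²=1, 2²=4, 3²=9, 4²=16, 5²=25, 6²=36, 7²≡8, 8²≡23, 9²≡40, 10²≡18, 11²≡39, 12²≡21, 13²≡5, 14²≡32, 15²≡20, 16²≡10, 17²≡2, 18²≡37, 19²≡33, 20²≡31 (mod 41).
The residues are {1, 2, 4, 5, 8, 9, 10, 16, 18, 20, 21, 23, 25, 31, 32, 33, 36, 37, 39, 40}; the non-residues are the remaining 20 nonzero classes.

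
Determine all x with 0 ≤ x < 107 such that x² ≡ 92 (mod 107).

29, 78

Since 107 ≡ 3 (mod 4), a square root of 92 is 92^((107+1)/4) = 92^27 mod 107.
Repeated squaring: 92^2≡11, 92^4≡14, 92^8≡89, 92^16≡3 (mod 107).
92^27 = 92^(16+8+2+1) ≡ 29 (mod 107).
Check: 29² = 841 ≡ 92 (mod 107). The two roots are 29 and 78.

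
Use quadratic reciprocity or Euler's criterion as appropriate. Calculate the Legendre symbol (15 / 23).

-1

Euler's criterion: (15/23) ≡ 15^11 (mod 23).
15^2 ≡ 18 (mod 23)
15^4 ≡ 2 (mod 23)
15^8 ≡ 4 (mod 23)
15^11 = 15^(8+2+1) ≡ 22 (mod 23).
Result is 22 ≡ −1, so (15/23) = −1.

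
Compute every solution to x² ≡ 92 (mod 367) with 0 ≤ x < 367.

183, 184

Since 367 ≡ 3 (mod 4), a square root of 92 is 92^((367+1)/4) = 92^92 mod 367.
Repeated squaring: 92^2≡23, 92^4≡162, 92^8≡187, 92^16≡104, 92^32≡173, 92^64≡202 (mod 367).
92^92 = 92^(64+16+8+4) ≡ 184 (mod 367).
Check: 184² = 33856 ≡ 92 (mod 367). The two roots are 183 and 184.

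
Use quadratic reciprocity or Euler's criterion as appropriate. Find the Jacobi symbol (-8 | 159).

-1

First reduce: -8 ≡ 151 (mod 159).
Reciprocity: 151 ≡ 3 and 159 ≡ 3 (mod 4), so (151/159) = −(159/151).
Reduce top mod 151: now compute (8/151).
Pull out 2^3: since 151 ≡ 7 (mod 8), (2/151) = +1, so (2/151)^3 = +1.
Reached (1/151) = 1. Collecting the sign flips along the way, the symbol is -1.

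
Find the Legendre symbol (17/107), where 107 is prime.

Euler's criterion: (17/107) ≡ 17^53 (mod 107).
17^2 ≡ 75 (mod 107)
17^4 ≡ 61 (mod 107)
17^8 ≡ 83 (mod 107)
17^16 ≡ 41 (mod 107)
17^32 ≡ 76 (mod 107)
17^53 = 17^(32+16+4+1) ≡ 106 (mod 107).
Result is 106 ≡ −1, so (17/107) = −1.

-1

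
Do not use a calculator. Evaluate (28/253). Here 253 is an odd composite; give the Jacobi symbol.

Pull out 2^2: since 253 ≡ 5 (mod 8), (2/253) = -1, so (2/253)^2 = +1.
Reciprocity: 7 ≡ 3 and 253 ≡ 1 (mod 4), so (7/253) = +(253/7).
Reduce top mod 7: now compute (1/7).
Reached (1/7) = 1. Collecting the sign flips along the way, the symbol is +1.

1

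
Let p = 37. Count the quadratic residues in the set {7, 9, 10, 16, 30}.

(7/37) = +1 → QR.
(9/37) = +1 → QR.
(10/37) = +1 → QR.
(16/37) = +1 → QR.
(30/37) = +1 → QR.
Total quadratic residues among the 5: 5.

5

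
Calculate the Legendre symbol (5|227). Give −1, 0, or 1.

Reciprocity: 5 ≡ 1 and 227 ≡ 3 (mod 4), so (5/227) = +(227/5).
Reduce top mod 5: now compute (2/5).
Pull out 2: since 5 ≡ 5 (mod 8), (2/5) = -1.
Reached (1/5) = 1. Collecting the sign flips along the way, the symbol is -1.

-1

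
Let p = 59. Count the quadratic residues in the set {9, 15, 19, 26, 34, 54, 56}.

4

(9/59) = +1 → QR.
(15/59) = +1 → QR.
(19/59) = +1 → QR.
(26/59) = +1 → QR.
(34/59) = -1 → non-residue.
(54/59) = -1 → non-residue.
(56/59) = -1 → non-residue.
Total quadratic residues among the 7: 4.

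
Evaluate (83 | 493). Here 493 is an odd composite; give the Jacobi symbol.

Reciprocity: 83 ≡ 3 and 493 ≡ 1 (mod 4), so (83/493) = +(493/83).
Reduce top mod 83: now compute (78/83).
Pull out 2: since 83 ≡ 3 (mod 8), (2/83) = -1.
Reciprocity: 39 ≡ 3 and 83 ≡ 3 (mod 4), so (39/83) = −(83/39).
Reduce top mod 39: now compute (5/39).
Reciprocity: 5 ≡ 1 and 39 ≡ 3 (mod 4), so (5/39) = +(39/5).
Reduce top mod 5: now compute (4/5).
Pull out 2^2: since 5 ≡ 5 (mod 8), (2/5) = -1, so (2/5)^2 = +1.
Reached (1/5) = 1. Collecting the sign flips along the way, the symbol is +1.

1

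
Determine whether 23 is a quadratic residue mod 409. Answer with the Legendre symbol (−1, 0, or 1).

1

Reciprocity: 23 ≡ 3 and 409 ≡ 1 (mod 4), so (23/409) = +(409/23).
Reduce top mod 23: now compute (18/23).
Pull out 2: since 23 ≡ 7 (mod 8), (2/23) = +1.
Reciprocity: 9 ≡ 1 and 23 ≡ 3 (mod 4), so (9/23) = +(23/9).
Reduce top mod 9: now compute (5/9).
Reciprocity: 5 ≡ 1 and 9 ≡ 1 (mod 4), so (5/9) = +(9/5).
Reduce top mod 5: now compute (4/5).
Pull out 2^2: since 5 ≡ 5 (mod 8), (2/5) = -1, so (2/5)^2 = +1.
Reached (1/5) = 1. Collecting the sign flips along the way, the symbol is +1.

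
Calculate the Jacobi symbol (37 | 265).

Reciprocity: 37 ≡ 1 and 265 ≡ 1 (mod 4), so (37/265) = +(265/37).
Reduce top mod 37: now compute (6/37).
Pull out 2: since 37 ≡ 5 (mod 8), (2/37) = -1.
Reciprocity: 3 ≡ 3 and 37 ≡ 1 (mod 4), so (3/37) = +(37/3).
Reduce top mod 3: now compute (1/3).
Reached (1/3) = 1. Collecting the sign flips along the way, the symbol is -1.

-1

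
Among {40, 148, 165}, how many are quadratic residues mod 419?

(40/419) = -1 → non-residue.
(148/419) = +1 → QR.
(165/419) = -1 → non-residue.
Total quadratic residues among the 3: 1.

1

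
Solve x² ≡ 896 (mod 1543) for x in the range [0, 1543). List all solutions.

210, 1333

Since 1543 ≡ 3 (mod 4), a square root of 896 is 896^((1543+1)/4) = 896^386 mod 1543.
Repeated squaring: 896^2≡456, 896^4≡1174, 896^8≡377, 896^16≡173, 896^32≡612, 896^64≡1138, 896^128≡467, 896^256≡526 (mod 1543).
896^386 = 896^(256+128+2) ≡ 210 (mod 1543).
Check: 210² = 44100 ≡ 896 (mod 1543). The two roots are 210 and 1333.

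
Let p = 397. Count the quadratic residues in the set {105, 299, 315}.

2

(105/397) = +1 → QR.
(299/397) = -1 → non-residue.
(315/397) = +1 → QR.
Total quadratic residues among the 3: 2.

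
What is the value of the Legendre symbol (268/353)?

-1

Pull out 2^2: since 353 ≡ 1 (mod 8), (2/353) = +1, so (2/353)^2 = +1.
Reciprocity: 67 ≡ 3 and 353 ≡ 1 (mod 4), so (67/353) = +(353/67).
Reduce top mod 67: now compute (18/67).
Pull out 2: since 67 ≡ 3 (mod 8), (2/67) = -1.
Reciprocity: 9 ≡ 1 and 67 ≡ 3 (mod 4), so (9/67) = +(67/9).
Reduce top mod 9: now compute (4/9).
Pull out 2^2: since 9 ≡ 1 (mod 8), (2/9) = +1, so (2/9)^2 = +1.
Reached (1/9) = 1. Collecting the sign flips along the way, the symbol is -1.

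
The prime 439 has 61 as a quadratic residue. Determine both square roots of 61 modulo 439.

Since 439 ≡ 3 (mod 4), a square root of 61 is 61^((439+1)/4) = 61^110 mod 439.
Repeated squaring: 61^2≡209, 61^4≡220, 61^8≡110, 61^16≡247, 61^32≡427, 61^64≡144 (mod 439).
61^110 = 61^(64+32+8+4+2) ≡ 73 (mod 439).
Check: 73² = 5329 ≡ 61 (mod 439). The two roots are 73 and 366.

73, 366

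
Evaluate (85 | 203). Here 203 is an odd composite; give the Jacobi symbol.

-1

Reciprocity: 85 ≡ 1 and 203 ≡ 3 (mod 4), so (85/203) = +(203/85).
Reduce top mod 85: now compute (33/85).
Reciprocity: 33 ≡ 1 and 85 ≡ 1 (mod 4), so (33/85) = +(85/33).
Reduce top mod 33: now compute (19/33).
Reciprocity: 19 ≡ 3 and 33 ≡ 1 (mod 4), so (19/33) = +(33/19).
Reduce top mod 19: now compute (14/19).
Pull out 2: since 19 ≡ 3 (mod 8), (2/19) = -1.
Reciprocity: 7 ≡ 3 and 19 ≡ 3 (mod 4), so (7/19) = −(19/7).
Reduce top mod 7: now compute (5/7).
Reciprocity: 5 ≡ 1 and 7 ≡ 3 (mod 4), so (5/7) = +(7/5).
Reduce top mod 5: now compute (2/5).
Pull out 2: since 5 ≡ 5 (mod 8), (2/5) = -1.
Reached (1/5) = 1. Collecting the sign flips along the way, the symbol is -1.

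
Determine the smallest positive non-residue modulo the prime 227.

(2/227) = −1, so 2 is the smallest positive non-residue mod 227.

2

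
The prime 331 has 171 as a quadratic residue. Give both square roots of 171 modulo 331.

Since 331 ≡ 3 (mod 4), a square root of 171 is 171^((331+1)/4) = 171^83 mod 331.
Repeated squaring: 171^2≡113, 171^4≡191, 171^8≡71, 171^16≡76, 171^32≡149, 171^64≡24 (mod 331).
171^83 = 171^(64+16+2+1) ≡ 272 (mod 331).
Check: 272² = 73984 ≡ 171 (mod 331). The two roots are 59 and 272.

59, 272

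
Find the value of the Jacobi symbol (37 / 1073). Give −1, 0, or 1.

Reciprocity: 37 ≡ 1 and 1073 ≡ 1 (mod 4), so (37/1073) = +(1073/37).
Reduce top mod 37: now compute (0/37).
Top reduces to 0: gcd > 1, so the symbol is 0.

0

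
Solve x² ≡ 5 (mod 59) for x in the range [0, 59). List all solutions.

Since 59 ≡ 3 (mod 4), a square root of 5 is 5^((59+1)/4) = 5^15 mod 59.
Repeated squaring: 5^2≡25, 5^4≡35, 5^8≡45 (mod 59).
5^15 = 5^(8+4+2+1) ≡ 51 (mod 59).
Check: 51² = 2601 ≡ 5 (mod 59). The two roots are 8 and 51.

8, 51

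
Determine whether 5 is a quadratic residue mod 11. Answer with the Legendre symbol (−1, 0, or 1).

1

Reciprocity: 5 ≡ 1 and 11 ≡ 3 (mod 4), so (5/11) = +(11/5).
Reduce top mod 5: now compute (1/5).
Reached (1/5) = 1. Collecting the sign flips along the way, the symbol is +1.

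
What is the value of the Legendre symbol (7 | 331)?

Euler's criterion: (7/331) ≡ 7^165 (mod 331).
7^2 ≡ 49 (mod 331)
7^4 ≡ 84 (mod 331)
7^8 ≡ 105 (mod 331)
7^16 ≡ 102 (mod 331)
7^32 ≡ 143 (mod 331)
7^64 ≡ 258 (mod 331)
7^128 ≡ 33 (mod 331)
7^165 = 7^(128+32+4+1) ≡ 330 (mod 331).
Result is 330 ≡ −1, so (7/331) = −1.

-1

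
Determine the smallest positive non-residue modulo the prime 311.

11

(2/311) = +1, so 2 is a residue.
(3/311) = +1, so 3 is a residue.
(4/311) = +1, so 4 is a residue.
(5/311) = +1, so 5 is a residue.
(6/311) = +1, so 6 is a residue.
(7/311) = +1, so 7 is a residue.
(8/311) = +1, so 8 is a residue.
(9/311) = +1, so 9 is a residue.
(10/311) = +1, so 10 is a residue.
(11/311) = −1, so 11 is the smallest positive non-residue mod 311.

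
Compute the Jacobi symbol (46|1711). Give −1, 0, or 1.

Pull out 2: since 1711 ≡ 7 (mod 8), (2/1711) = +1.
Reciprocity: 23 ≡ 3 and 1711 ≡ 3 (mod 4), so (23/1711) = −(1711/23).
Reduce top mod 23: now compute (9/23).
Reciprocity: 9 ≡ 1 and 23 ≡ 3 (mod 4), so (9/23) = +(23/9).
Reduce top mod 9: now compute (5/9).
Reciprocity: 5 ≡ 1 and 9 ≡ 1 (mod 4), so (5/9) = +(9/5).
Reduce top mod 5: now compute (4/5).
Pull out 2^2: since 5 ≡ 5 (mod 8), (2/5) = -1, so (2/5)^2 = +1.
Reached (1/5) = 1. Collecting the sign flips along the way, the symbol is -1.

-1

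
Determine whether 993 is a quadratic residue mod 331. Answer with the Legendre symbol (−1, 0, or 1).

First reduce: 993 ≡ 0 (mod 331).
Top reduces to 0: gcd > 1, so the symbol is 0.

0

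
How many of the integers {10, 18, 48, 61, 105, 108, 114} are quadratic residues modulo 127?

(10/127) = -1 → non-residue.
(18/127) = +1 → QR.
(48/127) = -1 → non-residue.
(61/127) = +1 → QR.
(105/127) = -1 → non-residue.
(108/127) = -1 → non-residue.
(114/127) = -1 → non-residue.
Total quadratic residues among the 7: 2.

2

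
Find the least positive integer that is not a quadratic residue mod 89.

3

(2/89) = +1, so 2 is a residue.
(3/89) = −1, so 3 is the smallest positive non-residue mod 89.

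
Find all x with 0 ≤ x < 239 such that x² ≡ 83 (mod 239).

68, 171

Since 239 ≡ 3 (mod 4), a square root of 83 is 83^((239+1)/4) = 83^60 mod 239.
Repeated squaring: 83^2≡197, 83^4≡91, 83^8≡155, 83^16≡125, 83^32≡90 (mod 239).
83^60 = 83^(32+16+8+4) ≡ 68 (mod 239).
Check: 68² = 4624 ≡ 83 (mod 239). The two roots are 68 and 171.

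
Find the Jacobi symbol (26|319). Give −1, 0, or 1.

Pull out 2: since 319 ≡ 7 (mod 8), (2/319) = +1.
Reciprocity: 13 ≡ 1 and 319 ≡ 3 (mod 4), so (13/319) = +(319/13).
Reduce top mod 13: now compute (7/13).
Reciprocity: 7 ≡ 3 and 13 ≡ 1 (mod 4), so (7/13) = +(13/7).
Reduce top mod 7: now compute (6/7).
Pull out 2: since 7 ≡ 7 (mod 8), (2/7) = +1.
Reciprocity: 3 ≡ 3 and 7 ≡ 3 (mod 4), so (3/7) = −(7/3).
Reduce top mod 3: now compute (1/3).
Reached (1/3) = 1. Collecting the sign flips along the way, the symbol is -1.

-1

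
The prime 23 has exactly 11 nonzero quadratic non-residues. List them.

5 7 10 11 14 15 17 19 20 21 22

Square k = 1,…,11 (k and 23−k give the same square):
1²=1, 2²=4, 3²=9, 4²=16, 5²≡2, 6²≡13, 7²≡3, 8²≡18, 9²≡12, 10²≡8, 11²≡6 (mod 23).
The residues are {1, 2, 3, 4, 6, 8, 9, 12, 13, 16, 18}; the non-residues are the remaining 11 nonzero classes.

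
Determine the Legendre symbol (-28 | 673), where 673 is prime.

1

First reduce: -28 ≡ 645 (mod 673).
Reciprocity: 645 ≡ 1 and 673 ≡ 1 (mod 4), so (645/673) = +(673/645).
Reduce top mod 645: now compute (28/645).
Pull out 2^2: since 645 ≡ 5 (mod 8), (2/645) = -1, so (2/645)^2 = +1.
Reciprocity: 7 ≡ 3 and 645 ≡ 1 (mod 4), so (7/645) = +(645/7).
Reduce top mod 7: now compute (1/7).
Reached (1/7) = 1. Collecting the sign flips along the way, the symbol is +1.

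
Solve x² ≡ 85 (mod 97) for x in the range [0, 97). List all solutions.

45, 52

97 ≡ 1 (mod 4), so we find a root by search.
Trying successive values, 45² = 2025 ≡ 85 (mod 97). The other root is 97 − 45 = 52.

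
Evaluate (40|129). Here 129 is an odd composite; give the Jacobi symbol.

1

Pull out 2^3: since 129 ≡ 1 (mod 8), (2/129) = +1, so (2/129)^3 = +1.
Reciprocity: 5 ≡ 1 and 129 ≡ 1 (mod 4), so (5/129) = +(129/5).
Reduce top mod 5: now compute (4/5).
Pull out 2^2: since 5 ≡ 5 (mod 8), (2/5) = -1, so (2/5)^2 = +1.
Reached (1/5) = 1. Collecting the sign flips along the way, the symbol is +1.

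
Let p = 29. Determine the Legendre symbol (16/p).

Euler's criterion: (16/29) ≡ 16^14 (mod 29).
16^2 ≡ 24 (mod 29)
16^4 ≡ 25 (mod 29)
16^8 ≡ 16 (mod 29)
16^14 = 16^(8+4+2) ≡ 1 (mod 29).
Result is 1, so (16/29) = 1.

1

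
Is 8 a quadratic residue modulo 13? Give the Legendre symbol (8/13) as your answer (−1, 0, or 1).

Euler's criterion: (8/13) ≡ 8^6 (mod 13).
8^2 ≡ 12 (mod 13)
8^4 ≡ 1 (mod 13)
8^6 = 8^(4+2) ≡ 12 (mod 13).
Result is 12 ≡ −1, so (8/13) = −1.

-1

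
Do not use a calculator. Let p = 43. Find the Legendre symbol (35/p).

1

Euler's criterion: (35/43) ≡ 35^21 (mod 43).
35^2 ≡ 21 (mod 43)
35^4 ≡ 11 (mod 43)
35^8 ≡ 35 (mod 43)
35^16 ≡ 21 (mod 43)
35^21 = 35^(16+4+1) ≡ 1 (mod 43).
Result is 1, so (35/43) = 1.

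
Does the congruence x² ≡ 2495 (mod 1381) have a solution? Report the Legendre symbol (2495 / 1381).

-1

First reduce: 2495 ≡ 1114 (mod 1381).
Pull out 2: since 1381 ≡ 5 (mod 8), (2/1381) = -1.
Reciprocity: 557 ≡ 1 and 1381 ≡ 1 (mod 4), so (557/1381) = +(1381/557).
Reduce top mod 557: now compute (267/557).
Reciprocity: 267 ≡ 3 and 557 ≡ 1 (mod 4), so (267/557) = +(557/267).
Reduce top mod 267: now compute (23/267).
Reciprocity: 23 ≡ 3 and 267 ≡ 3 (mod 4), so (23/267) = −(267/23).
Reduce top mod 23: now compute (14/23).
Pull out 2: since 23 ≡ 7 (mod 8), (2/23) = +1.
Reciprocity: 7 ≡ 3 and 23 ≡ 3 (mod 4), so (7/23) = −(23/7).
Reduce top mod 7: now compute (2/7).
Pull out 2: since 7 ≡ 7 (mod 8), (2/7) = +1.
Reached (1/7) = 1. Collecting the sign flips along the way, the symbol is -1.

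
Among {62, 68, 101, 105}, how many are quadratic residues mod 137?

(62/137) = -1 → non-residue.
(68/137) = +1 → QR.
(101/137) = +1 → QR.
(105/137) = +1 → QR.
Total quadratic residues among the 4: 3.

3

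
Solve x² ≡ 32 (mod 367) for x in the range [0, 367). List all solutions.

51, 316

Since 367 ≡ 3 (mod 4), a square root of 32 is 32^((367+1)/4) = 32^92 mod 367.
Repeated squaring: 32^2≡290, 32^4≡57, 32^8≡313, 32^16≡347, 32^32≡33, 32^64≡355 (mod 367).
32^92 = 32^(64+16+8+4) ≡ 51 (mod 367).
Check: 51² = 2601 ≡ 32 (mod 367). The two roots are 51 and 316.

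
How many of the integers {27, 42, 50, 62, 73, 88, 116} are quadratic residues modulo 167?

(27/167) = +1 → QR.
(42/167) = +1 → QR.
(50/167) = +1 → QR.
(62/167) = +1 → QR.
(73/167) = -1 → non-residue.
(88/167) = +1 → QR.
(116/167) = +1 → QR.
Total quadratic residues among the 7: 6.

6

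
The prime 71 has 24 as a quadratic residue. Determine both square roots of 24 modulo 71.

Since 71 ≡ 3 (mod 4), a square root of 24 is 24^((71+1)/4) = 24^18 mod 71.
Repeated squaring: 24^2≡8, 24^4≡64, 24^8≡49, 24^16≡58 (mod 71).
24^18 = 24^(16+2) ≡ 38 (mod 71).
Check: 38² = 1444 ≡ 24 (mod 71). The two roots are 33 and 38.

33, 38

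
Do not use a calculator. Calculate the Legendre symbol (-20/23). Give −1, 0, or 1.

1

Euler's criterion: (-20/23) ≡ 3^11 (mod 23).
3^2 ≡ 9 (mod 23)
3^4 ≡ 12 (mod 23)
3^8 ≡ 6 (mod 23)
3^11 = 3^(8+2+1) ≡ 1 (mod 23).
Result is 1, so (-20/23) = 1.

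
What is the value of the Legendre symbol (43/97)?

1

Euler's criterion: (43/97) ≡ 43^48 (mod 97).
43^2 ≡ 6 (mod 97)
43^4 ≡ 36 (mod 97)
43^8 ≡ 35 (mod 97)
43^16 ≡ 61 (mod 97)
43^32 ≡ 35 (mod 97)
43^48 = 43^(32+16) ≡ 1 (mod 97).
Result is 1, so (43/97) = 1.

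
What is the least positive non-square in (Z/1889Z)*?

3

(2/1889) = +1, so 2 is a residue.
(3/1889) = −1, so 3 is the smallest positive non-residue mod 1889.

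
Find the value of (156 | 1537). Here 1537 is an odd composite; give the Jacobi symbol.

Pull out 2^2: since 1537 ≡ 1 (mod 8), (2/1537) = +1, so (2/1537)^2 = +1.
Reciprocity: 39 ≡ 3 and 1537 ≡ 1 (mod 4), so (39/1537) = +(1537/39).
Reduce top mod 39: now compute (16/39).
Pull out 2^4: since 39 ≡ 7 (mod 8), (2/39) = +1, so (2/39)^4 = +1.
Reached (1/39) = 1. Collecting the sign flips along the way, the symbol is +1.

1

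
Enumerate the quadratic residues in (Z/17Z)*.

Square k = 1,…,8 (k and 17−k give the same square):
1²=1, 2²=4, 3²=9, 4²=16, 5²≡8, 6²≡2, 7²≡15, 8²≡13 (mod 17).
So the quadratic residues mod 17 are {1, 2, 4, 8, 9, 13, 15, 16}.

1,2,4,8,9,13,15,16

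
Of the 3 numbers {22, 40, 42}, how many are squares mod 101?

(22/101) = +1 → QR.
(40/101) = -1 → non-residue.
(42/101) = -1 → non-residue.
Total quadratic residues among the 3: 1.

1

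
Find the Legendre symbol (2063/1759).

-1

First reduce: 2063 ≡ 304 (mod 1759).
Pull out 2^4: since 1759 ≡ 7 (mod 8), (2/1759) = +1, so (2/1759)^4 = +1.
Reciprocity: 19 ≡ 3 and 1759 ≡ 3 (mod 4), so (19/1759) = −(1759/19).
Reduce top mod 19: now compute (11/19).
Reciprocity: 11 ≡ 3 and 19 ≡ 3 (mod 4), so (11/19) = −(19/11).
Reduce top mod 11: now compute (8/11).
Pull out 2^3: since 11 ≡ 3 (mod 8), (2/11) = -1, so (2/11)^3 = -1.
Reached (1/11) = 1. Collecting the sign flips along the way, the symbol is -1.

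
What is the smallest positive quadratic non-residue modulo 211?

(2/211) = −1, so 2 is the smallest positive non-residue mod 211.

2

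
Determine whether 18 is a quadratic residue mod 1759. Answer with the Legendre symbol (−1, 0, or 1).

Pull out 2: since 1759 ≡ 7 (mod 8), (2/1759) = +1.
Reciprocity: 9 ≡ 1 and 1759 ≡ 3 (mod 4), so (9/1759) = +(1759/9).
Reduce top mod 9: now compute (4/9).
Pull out 2^2: since 9 ≡ 1 (mod 8), (2/9) = +1, so (2/9)^2 = +1.
Reached (1/9) = 1. Collecting the sign flips along the way, the symbol is +1.

1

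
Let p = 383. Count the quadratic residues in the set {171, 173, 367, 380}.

(171/383) = +1 → QR.
(173/383) = +1 → QR.
(367/383) = -1 → non-residue.
(380/383) = -1 → non-residue.
Total quadratic residues among the 4: 2.

2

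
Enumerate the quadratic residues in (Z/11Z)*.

1,3,4,5,9

Square k = 1,…,5 (k and 11−k give the same square):
1²=1, 2²=4, 3²=9, 4²≡5, 5²≡3 (mod 11).
So the quadratic residues mod 11 are {1, 3, 4, 5, 9}.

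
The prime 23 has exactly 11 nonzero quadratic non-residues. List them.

Square k = 1,…,11 (k and 23−k give the same square):
1²=1, 2²=4, 3²=9, 4²=16, 5²≡2, 6²≡13, 7²≡3, 8²≡18, 9²≡12, 10²≡8, 11²≡6 (mod 23).
The residues are {1, 2, 3, 4, 6, 8, 9, 12, 13, 16, 18}; the non-residues are the remaining 11 nonzero classes.

5,7,10,11,14,15,17,19,20,21,22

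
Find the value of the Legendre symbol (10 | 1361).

Pull out 2: since 1361 ≡ 1 (mod 8), (2/1361) = +1.
Reciprocity: 5 ≡ 1 and 1361 ≡ 1 (mod 4), so (5/1361) = +(1361/5).
Reduce top mod 5: now compute (1/5).
Reached (1/5) = 1. Collecting the sign flips along the way, the symbol is +1.

1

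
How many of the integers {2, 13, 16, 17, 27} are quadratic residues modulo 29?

(2/29) = -1 → non-residue.
(13/29) = +1 → QR.
(16/29) = +1 → QR.
(17/29) = -1 → non-residue.
(27/29) = -1 → non-residue.
Total quadratic residues among the 5: 2.

2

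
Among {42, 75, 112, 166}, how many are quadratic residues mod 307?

2

(42/307) = +1 → QR.
(75/307) = -1 → non-residue.
(112/307) = +1 → QR.
(166/307) = -1 → non-residue.
Total quadratic residues among the 4: 2.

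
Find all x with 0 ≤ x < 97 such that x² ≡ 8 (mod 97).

28, 69

97 ≡ 1 (mod 4), so we find a root by search.
Trying successive values, 28² = 784 ≡ 8 (mod 97). The other root is 97 − 28 = 69.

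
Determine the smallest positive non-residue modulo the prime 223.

(2/223) = +1, so 2 is a residue.
(3/223) = −1, so 3 is the smallest positive non-residue mod 223.

3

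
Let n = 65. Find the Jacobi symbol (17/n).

-1

Reciprocity: 17 ≡ 1 and 65 ≡ 1 (mod 4), so (17/65) = +(65/17).
Reduce top mod 17: now compute (14/17).
Pull out 2: since 17 ≡ 1 (mod 8), (2/17) = +1.
Reciprocity: 7 ≡ 3 and 17 ≡ 1 (mod 4), so (7/17) = +(17/7).
Reduce top mod 7: now compute (3/7).
Reciprocity: 3 ≡ 3 and 7 ≡ 3 (mod 4), so (3/7) = −(7/3).
Reduce top mod 3: now compute (1/3).
Reached (1/3) = 1. Collecting the sign flips along the way, the symbol is -1.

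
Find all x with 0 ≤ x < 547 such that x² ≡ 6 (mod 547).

74, 473

Since 547 ≡ 3 (mod 4), a square root of 6 is 6^((547+1)/4) = 6^137 mod 547.
Repeated squaring: 6^2≡36, 6^4≡202, 6^8≡326, 6^16≡158, 6^32≡349, 6^64≡367, 6^128≡127 (mod 547).
6^137 = 6^(128+8+1) ≡ 74 (mod 547).
Check: 74² = 5476 ≡ 6 (mod 547). The two roots are 74 and 473.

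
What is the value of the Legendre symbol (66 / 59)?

First reduce: 66 ≡ 7 (mod 59).
Reciprocity: 7 ≡ 3 and 59 ≡ 3 (mod 4), so (7/59) = −(59/7).
Reduce top mod 7: now compute (3/7).
Reciprocity: 3 ≡ 3 and 7 ≡ 3 (mod 4), so (3/7) = −(7/3).
Reduce top mod 3: now compute (1/3).
Reached (1/3) = 1. Collecting the sign flips along the way, the symbol is +1.

1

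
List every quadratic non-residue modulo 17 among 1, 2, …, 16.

3,5,6,7,10,11,12,14

Square k = 1,…,8 (k and 17−k give the same square):
1²=1, 2²=4, 3²=9, 4²=16, 5²≡8, 6²≡2, 7²≡15, 8²≡13 (mod 17).
The residues are {1, 2, 4, 8, 9, 13, 15, 16}; the non-residues are the remaining 8 nonzero classes.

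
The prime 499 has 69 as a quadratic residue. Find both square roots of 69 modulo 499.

Since 499 ≡ 3 (mod 4), a square root of 69 is 69^((499+1)/4) = 69^125 mod 499.
Repeated squaring: 69^2≡270, 69^4≡46, 69^8≡120, 69^16≡428, 69^32≡51, 69^64≡106 (mod 499).
69^125 = 69^(64+32+16+8+4+1) ≡ 387 (mod 499).
Check: 387² = 149769 ≡ 69 (mod 499). The two roots are 112 and 387.

112, 387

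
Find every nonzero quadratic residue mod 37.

Square k = 1,…,18 (k and 37−k give the same square):
1²=1, 2²=4, 3²=9, 4²=16, 5²=25, 6²=36, 7²≡12, 8²≡27, 9²≡7, 10²≡26, 11²≡10, 12²≡33, 13²≡21, 14²≡11, 15²≡3, 16²≡34, 17²≡30, 18²≡28 (mod 37).
So the quadratic residues mod 37 are {1, 3, 4, 7, 9, 10, 11, 12, 16, 21, 25, 26, 27, 28, 30, 33, 34, 36}.

1 3 4 7 9 10 11 12 16 21 25 26 27 28 30 33 34 36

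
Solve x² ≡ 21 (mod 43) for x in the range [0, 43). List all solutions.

Since 43 ≡ 3 (mod 4), a square root of 21 is 21^((43+1)/4) = 21^11 mod 43.
Repeated squaring: 21^2≡11, 21^4≡35, 21^8≡21 (mod 43).
21^11 = 21^(8+2+1) ≡ 35 (mod 43).
Check: 35² = 1225 ≡ 21 (mod 43). The two roots are 8 and 35.

8, 35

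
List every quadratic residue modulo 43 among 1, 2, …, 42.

Square k = 1,…,21 (k and 43−k give the same square):
1²=1, 2²=4, 3²=9, 4²=16, 5²=25, 6²=36, 7²≡6, 8²≡21, 9²≡38, 10²≡14, 11²≡35, 12²≡15, 13²≡40, 14²≡24, 15²≡10, 16²≡41, 17²≡31, 18²≡23, 19²≡17, 20²≡13, 21²≡11 (mod 43).
So the quadratic residues mod 43 are {1, 4, 6, 9, 10, 11, 13, 14, 15, 16, 17, 21, 23, 24, 25, 31, 35, 36, 38, 40, 41}.

1,4,6,9,10,11,13,14,15,16,17,21,23,24,25,31,35,36,38,40,41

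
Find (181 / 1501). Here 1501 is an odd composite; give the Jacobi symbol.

Reciprocity: 181 ≡ 1 and 1501 ≡ 1 (mod 4), so (181/1501) = +(1501/181).
Reduce top mod 181: now compute (53/181).
Reciprocity: 53 ≡ 1 and 181 ≡ 1 (mod 4), so (53/181) = +(181/53).
Reduce top mod 53: now compute (22/53).
Pull out 2: since 53 ≡ 5 (mod 8), (2/53) = -1.
Reciprocity: 11 ≡ 3 and 53 ≡ 1 (mod 4), so (11/53) = +(53/11).
Reduce top mod 11: now compute (9/11).
Reciprocity: 9 ≡ 1 and 11 ≡ 3 (mod 4), so (9/11) = +(11/9).
Reduce top mod 9: now compute (2/9).
Pull out 2: since 9 ≡ 1 (mod 8), (2/9) = +1.
Reached (1/9) = 1. Collecting the sign flips along the way, the symbol is -1.

-1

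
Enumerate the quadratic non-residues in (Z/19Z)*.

Square k = 1,…,9 (k and 19−k give the same square):
1²=1, 2²=4, 3²=9, 4²=16, 5²≡6, 6²≡17, 7²≡11, 8²≡7, 9²≡5 (mod 19).
The residues are {1, 4, 5, 6, 7, 9, 11, 16, 17}; the non-residues are the remaining 9 nonzero classes.

2,3,8,10,12,13,14,15,18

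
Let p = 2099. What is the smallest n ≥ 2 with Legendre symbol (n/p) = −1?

(2/2099) = −1, so 2 is the smallest positive non-residue mod 2099.

2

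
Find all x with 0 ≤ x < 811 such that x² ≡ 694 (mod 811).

293, 518

Since 811 ≡ 3 (mod 4), a square root of 694 is 694^((811+1)/4) = 694^203 mod 811.
Repeated squaring: 694^2≡713, 694^4≡683, 694^8≡164, 694^16≡133, 694^32≡658, 694^64≡701, 694^128≡746 (mod 811).
694^203 = 694^(128+64+8+2+1) ≡ 293 (mod 811).
Check: 293² = 85849 ≡ 694 (mod 811). The two roots are 293 and 518.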